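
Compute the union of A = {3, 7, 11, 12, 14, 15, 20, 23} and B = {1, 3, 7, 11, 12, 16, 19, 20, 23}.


A ∪ B = all elements in A or B (or both)
A = {3, 7, 11, 12, 14, 15, 20, 23}
B = {1, 3, 7, 11, 12, 16, 19, 20, 23}
A ∪ B = {1, 3, 7, 11, 12, 14, 15, 16, 19, 20, 23}

A ∪ B = {1, 3, 7, 11, 12, 14, 15, 16, 19, 20, 23}


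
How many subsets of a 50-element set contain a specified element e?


Subsets of A containing e correspond to subsets of A \ {e}, which has 49 elements.
Count = 2^(n-1) = 2^49
= 562949953421312

Number of subsets containing e = 562949953421312


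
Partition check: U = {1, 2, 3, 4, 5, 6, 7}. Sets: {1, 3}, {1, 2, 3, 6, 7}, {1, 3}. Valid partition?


A partition requires: (1) non-empty parts, (2) pairwise disjoint, (3) union = U
Parts: {1, 3}, {1, 2, 3, 6, 7}, {1, 3}
Union of parts: {1, 2, 3, 6, 7}
U = {1, 2, 3, 4, 5, 6, 7}
All non-empty? True
Pairwise disjoint? False
Covers U? False

No, not a valid partition


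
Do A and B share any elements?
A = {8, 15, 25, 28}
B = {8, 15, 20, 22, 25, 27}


Disjoint means A ∩ B = ∅.
A ∩ B = {8, 15, 25}
A ∩ B ≠ ∅, so A and B are NOT disjoint.

Yes — A and B share the element(s) of A ∩ B = {8, 15, 25}, so they are not disjoint


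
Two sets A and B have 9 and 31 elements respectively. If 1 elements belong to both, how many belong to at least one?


|A ∪ B| = |A| + |B| - |A ∩ B|
= 9 + 31 - 1
= 39

|A ∪ B| = 39


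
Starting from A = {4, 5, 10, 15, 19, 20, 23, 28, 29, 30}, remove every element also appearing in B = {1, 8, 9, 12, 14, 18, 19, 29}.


A \ B = elements in A but not in B
A = {4, 5, 10, 15, 19, 20, 23, 28, 29, 30}
B = {1, 8, 9, 12, 14, 18, 19, 29}
Remove from A any elements in B
A \ B = {4, 5, 10, 15, 20, 23, 28, 30}

A \ B = {4, 5, 10, 15, 20, 23, 28, 30}


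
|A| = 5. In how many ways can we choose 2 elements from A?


C(n,k) = n! / (k!(n-k)!)
C(5,2) = 5! / (2!3!)
= 10

C(5,2) = 10


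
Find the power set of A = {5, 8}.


|A| = 2, so |P(A)| = 2^2 = 4
Enumerate subsets by cardinality (0 to 2):
∅, {5}, {8}, {5, 8}

P(A) has 4 subsets: ∅, {5}, {8}, {5, 8}


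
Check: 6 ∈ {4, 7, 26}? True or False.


A = {4, 7, 26}
Checking if 6 is in A
6 is not in A → False

6 ∉ A


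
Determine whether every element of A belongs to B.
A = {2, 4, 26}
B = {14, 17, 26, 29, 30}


A ⊆ B means every element of A is in B.
Elements in A not in B: {2, 4}
So A ⊄ B.

No, A ⊄ B


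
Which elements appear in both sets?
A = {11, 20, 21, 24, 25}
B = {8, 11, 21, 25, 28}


A ∩ B = elements in both A and B
A = {11, 20, 21, 24, 25}
B = {8, 11, 21, 25, 28}
A ∩ B = {11, 21, 25}

A ∩ B = {11, 21, 25}


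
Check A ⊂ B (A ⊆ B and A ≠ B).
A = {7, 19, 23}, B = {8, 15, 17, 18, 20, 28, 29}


A ⊂ B requires: A ⊆ B AND A ≠ B.
A ⊆ B? No
A ⊄ B, so A is not a proper subset.

No, A is not a proper subset of B


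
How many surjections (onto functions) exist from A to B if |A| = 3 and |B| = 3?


n = |A| = 3, k = |B| = 3. Surjections via inclusion-exclusion:
S(n,k) = Σ(-1)^i × C(k,i) × (k-i)^n, i=0 to k
i=0: (-1)^0×C(3,0)×3^3 = 27
i=1: (-1)^1×C(3,1)×2^3 = -24
i=2: (-1)^2×C(3,2)×1^3 = 3
i=3: (-1)^3×C(3,3)×0^3 = 0
Total = 6

Number of surjections = 6


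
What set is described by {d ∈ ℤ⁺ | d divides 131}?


Checking each candidate:
Condition: positive divisors of 131
Result = {1, 131}

{1, 131}


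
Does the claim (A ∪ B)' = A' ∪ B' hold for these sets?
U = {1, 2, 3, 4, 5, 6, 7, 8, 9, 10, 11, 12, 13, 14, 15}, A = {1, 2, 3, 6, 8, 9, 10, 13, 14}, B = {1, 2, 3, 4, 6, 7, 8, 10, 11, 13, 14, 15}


LHS: A ∪ B = {1, 2, 3, 4, 6, 7, 8, 9, 10, 11, 13, 14, 15}
(A ∪ B)' = U \ (A ∪ B) = {5, 12}
A' = {4, 5, 7, 11, 12, 15}, B' = {5, 9, 12}
Claimed RHS: A' ∪ B' = {4, 5, 7, 9, 11, 12, 15}
Identity is INVALID: LHS = {5, 12} but the RHS claimed here equals {4, 5, 7, 9, 11, 12, 15}. The correct form is (A ∪ B)' = A' ∩ B'.

Identity is invalid: (A ∪ B)' = {5, 12} but A' ∪ B' = {4, 5, 7, 9, 11, 12, 15}. The correct De Morgan law is (A ∪ B)' = A' ∩ B'.


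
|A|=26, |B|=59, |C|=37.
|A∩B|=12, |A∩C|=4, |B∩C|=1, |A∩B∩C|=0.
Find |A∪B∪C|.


|A∪B∪C| = |A|+|B|+|C| - |A∩B|-|A∩C|-|B∩C| + |A∩B∩C|
= 26+59+37 - 12-4-1 + 0
= 122 - 17 + 0
= 105

|A ∪ B ∪ C| = 105


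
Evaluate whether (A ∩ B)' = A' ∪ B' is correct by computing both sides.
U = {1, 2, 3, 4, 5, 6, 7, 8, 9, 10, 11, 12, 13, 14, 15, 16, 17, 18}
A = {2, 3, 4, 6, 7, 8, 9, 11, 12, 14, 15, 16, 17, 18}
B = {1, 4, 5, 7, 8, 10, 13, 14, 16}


LHS: A ∩ B = {4, 7, 8, 14, 16}
(A ∩ B)' = U \ (A ∩ B) = {1, 2, 3, 5, 6, 9, 10, 11, 12, 13, 15, 17, 18}
A' = {1, 5, 10, 13}, B' = {2, 3, 6, 9, 11, 12, 15, 17, 18}
Claimed RHS: A' ∪ B' = {1, 2, 3, 5, 6, 9, 10, 11, 12, 13, 15, 17, 18}
Identity is VALID: LHS = RHS = {1, 2, 3, 5, 6, 9, 10, 11, 12, 13, 15, 17, 18} ✓

Identity is valid. (A ∩ B)' = A' ∪ B' = {1, 2, 3, 5, 6, 9, 10, 11, 12, 13, 15, 17, 18}


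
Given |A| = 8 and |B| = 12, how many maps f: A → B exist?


Each of |A| = 8 inputs maps to any of |B| = 12 outputs.
# functions = |B|^|A| = 12^8
= 429981696

Number of functions = 429981696


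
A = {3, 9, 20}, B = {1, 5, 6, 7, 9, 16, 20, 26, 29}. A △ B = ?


A △ B = (A \ B) ∪ (B \ A) = elements in exactly one of A or B
A \ B = {3}
B \ A = {1, 5, 6, 7, 16, 26, 29}
A △ B = {1, 3, 5, 6, 7, 16, 26, 29}

A △ B = {1, 3, 5, 6, 7, 16, 26, 29}


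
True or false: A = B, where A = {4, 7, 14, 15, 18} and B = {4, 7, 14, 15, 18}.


Two sets are equal iff they have exactly the same elements.
A = {4, 7, 14, 15, 18}
B = {4, 7, 14, 15, 18}
Same elements → A = B

Yes, A = B


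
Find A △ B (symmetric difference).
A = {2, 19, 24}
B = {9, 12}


A △ B = (A \ B) ∪ (B \ A) = elements in exactly one of A or B
A \ B = {2, 19, 24}
B \ A = {9, 12}
A △ B = {2, 9, 12, 19, 24}

A △ B = {2, 9, 12, 19, 24}


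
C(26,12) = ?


C(n,k) = n! / (k!(n-k)!)
C(26,12) = 26! / (12!14!)
= 9657700

C(26,12) = 9657700


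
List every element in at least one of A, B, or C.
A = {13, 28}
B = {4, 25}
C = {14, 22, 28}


A ∪ B = {4, 13, 25, 28}
(A ∪ B) ∪ C = {4, 13, 14, 22, 25, 28}

A ∪ B ∪ C = {4, 13, 14, 22, 25, 28}


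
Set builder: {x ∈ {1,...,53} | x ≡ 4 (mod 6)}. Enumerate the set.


Checking each candidate:
Condition: x in {1,...,53} with x ≡ 4 (mod 6)
Result = {4, 10, 16, 22, 28, 34, 40, 46, 52}

{4, 10, 16, 22, 28, 34, 40, 46, 52}


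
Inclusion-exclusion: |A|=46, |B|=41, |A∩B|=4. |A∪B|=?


|A ∪ B| = |A| + |B| - |A ∩ B|
= 46 + 41 - 4
= 83

|A ∪ B| = 83


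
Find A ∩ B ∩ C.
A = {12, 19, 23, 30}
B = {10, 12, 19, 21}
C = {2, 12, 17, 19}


A ∩ B = {12, 19}
(A ∩ B) ∩ C = {12, 19}

A ∩ B ∩ C = {12, 19}


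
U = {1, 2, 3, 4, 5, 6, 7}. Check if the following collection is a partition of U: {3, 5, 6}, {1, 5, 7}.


A partition requires: (1) non-empty parts, (2) pairwise disjoint, (3) union = U
Parts: {3, 5, 6}, {1, 5, 7}
Union of parts: {1, 3, 5, 6, 7}
U = {1, 2, 3, 4, 5, 6, 7}
All non-empty? True
Pairwise disjoint? False
Covers U? False

No, not a valid partition


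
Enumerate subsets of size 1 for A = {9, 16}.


|A| = 2, so A has C(2,1) = 2 subsets of size 1.
Enumerate by choosing 1 elements from A at a time:
{9}, {16}

1-element subsets (2 total): {9}, {16}


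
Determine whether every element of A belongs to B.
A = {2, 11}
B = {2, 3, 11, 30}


A ⊆ B means every element of A is in B.
All elements of A are in B.
So A ⊆ B.

Yes, A ⊆ B


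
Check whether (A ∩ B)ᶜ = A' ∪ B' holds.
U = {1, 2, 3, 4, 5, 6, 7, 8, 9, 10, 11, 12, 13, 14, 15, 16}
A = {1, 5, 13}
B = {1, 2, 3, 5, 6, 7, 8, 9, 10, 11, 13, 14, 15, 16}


LHS: A ∩ B = {1, 5, 13}
(A ∩ B)' = U \ (A ∩ B) = {2, 3, 4, 6, 7, 8, 9, 10, 11, 12, 14, 15, 16}
A' = {2, 3, 4, 6, 7, 8, 9, 10, 11, 12, 14, 15, 16}, B' = {4, 12}
Claimed RHS: A' ∪ B' = {2, 3, 4, 6, 7, 8, 9, 10, 11, 12, 14, 15, 16}
Identity is VALID: LHS = RHS = {2, 3, 4, 6, 7, 8, 9, 10, 11, 12, 14, 15, 16} ✓

Identity is valid. (A ∩ B)' = A' ∪ B' = {2, 3, 4, 6, 7, 8, 9, 10, 11, 12, 14, 15, 16}


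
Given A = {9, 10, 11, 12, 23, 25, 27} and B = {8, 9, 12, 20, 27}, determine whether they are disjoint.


Disjoint means A ∩ B = ∅.
A ∩ B = {9, 12, 27}
A ∩ B ≠ ∅, so A and B are NOT disjoint.

No, A and B are not disjoint (A ∩ B = {9, 12, 27})


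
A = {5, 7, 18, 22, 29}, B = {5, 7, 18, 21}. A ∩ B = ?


A ∩ B = elements in both A and B
A = {5, 7, 18, 22, 29}
B = {5, 7, 18, 21}
A ∩ B = {5, 7, 18}

A ∩ B = {5, 7, 18}


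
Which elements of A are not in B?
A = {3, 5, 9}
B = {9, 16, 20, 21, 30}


A \ B = elements in A but not in B
A = {3, 5, 9}
B = {9, 16, 20, 21, 30}
Remove from A any elements in B
A \ B = {3, 5}

A \ B = {3, 5}


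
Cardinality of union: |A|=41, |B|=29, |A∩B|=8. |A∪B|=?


|A ∪ B| = |A| + |B| - |A ∩ B|
= 41 + 29 - 8
= 62

|A ∪ B| = 62


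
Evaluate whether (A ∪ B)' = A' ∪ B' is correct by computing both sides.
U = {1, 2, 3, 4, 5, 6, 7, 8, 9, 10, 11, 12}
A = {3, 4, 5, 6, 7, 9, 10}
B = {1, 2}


LHS: A ∪ B = {1, 2, 3, 4, 5, 6, 7, 9, 10}
(A ∪ B)' = U \ (A ∪ B) = {8, 11, 12}
A' = {1, 2, 8, 11, 12}, B' = {3, 4, 5, 6, 7, 8, 9, 10, 11, 12}
Claimed RHS: A' ∪ B' = {1, 2, 3, 4, 5, 6, 7, 8, 9, 10, 11, 12}
Identity is INVALID: LHS = {8, 11, 12} but the RHS claimed here equals {1, 2, 3, 4, 5, 6, 7, 8, 9, 10, 11, 12}. The correct form is (A ∪ B)' = A' ∩ B'.

Identity is invalid: (A ∪ B)' = {8, 11, 12} but A' ∪ B' = {1, 2, 3, 4, 5, 6, 7, 8, 9, 10, 11, 12}. The correct De Morgan law is (A ∪ B)' = A' ∩ B'.


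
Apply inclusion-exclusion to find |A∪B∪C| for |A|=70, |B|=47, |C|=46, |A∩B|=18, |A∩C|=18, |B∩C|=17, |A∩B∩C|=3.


|A∪B∪C| = |A|+|B|+|C| - |A∩B|-|A∩C|-|B∩C| + |A∩B∩C|
= 70+47+46 - 18-18-17 + 3
= 163 - 53 + 3
= 113

|A ∪ B ∪ C| = 113


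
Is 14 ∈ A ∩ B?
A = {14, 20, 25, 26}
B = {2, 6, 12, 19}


A = {14, 20, 25, 26}, B = {2, 6, 12, 19}
A ∩ B = elements in both A and B
A ∩ B = ∅
Checking if 14 ∈ A ∩ B
14 is not in A ∩ B → False

14 ∉ A ∩ B


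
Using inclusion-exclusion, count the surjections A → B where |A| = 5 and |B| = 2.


n = |A| = 5, k = |B| = 2. Surjections via inclusion-exclusion:
S(n,k) = Σ(-1)^i × C(k,i) × (k-i)^n, i=0 to k
i=0: (-1)^0×C(2,0)×2^5 = 32
i=1: (-1)^1×C(2,1)×1^5 = -2
i=2: (-1)^2×C(2,2)×0^5 = 0
Total = 30

Number of surjections = 30


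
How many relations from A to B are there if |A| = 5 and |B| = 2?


A relation from A to B is any subset of A × B.
|A × B| = 5 × 2 = 10
# relations = 2^|A × B| = 2^10 = 1024

Number of relations = 1024


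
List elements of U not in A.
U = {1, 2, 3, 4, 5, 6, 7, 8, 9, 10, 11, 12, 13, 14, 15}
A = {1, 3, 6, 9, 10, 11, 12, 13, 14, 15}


Aᶜ = U \ A = elements in U but not in A
U = {1, 2, 3, 4, 5, 6, 7, 8, 9, 10, 11, 12, 13, 14, 15}
A = {1, 3, 6, 9, 10, 11, 12, 13, 14, 15}
Aᶜ = {2, 4, 5, 7, 8}

Aᶜ = {2, 4, 5, 7, 8}


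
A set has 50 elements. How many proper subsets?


Total subsets = 2^n = 2^50 = 1125899906842624
Proper subsets exclude the set itself: 2^n - 1
= 1125899906842624 - 1
= 1125899906842623

Number of proper subsets = 1125899906842623


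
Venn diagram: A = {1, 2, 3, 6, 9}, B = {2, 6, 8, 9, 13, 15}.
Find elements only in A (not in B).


A = {1, 2, 3, 6, 9}
B = {2, 6, 8, 9, 13, 15}
Region: only in A (not in B)
Elements: {1, 3}

Elements only in A (not in B): {1, 3}


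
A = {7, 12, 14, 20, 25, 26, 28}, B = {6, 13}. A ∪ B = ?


A ∪ B = all elements in A or B (or both)
A = {7, 12, 14, 20, 25, 26, 28}
B = {6, 13}
A ∪ B = {6, 7, 12, 13, 14, 20, 25, 26, 28}

A ∪ B = {6, 7, 12, 13, 14, 20, 25, 26, 28}


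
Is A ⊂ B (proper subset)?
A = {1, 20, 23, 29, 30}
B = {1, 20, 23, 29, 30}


A ⊂ B requires: A ⊆ B AND A ≠ B.
A ⊆ B? Yes
A = B? Yes
A = B, so A is not a PROPER subset.

No, A is not a proper subset of B


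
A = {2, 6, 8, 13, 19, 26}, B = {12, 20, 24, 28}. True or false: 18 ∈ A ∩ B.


A = {2, 6, 8, 13, 19, 26}, B = {12, 20, 24, 28}
A ∩ B = elements in both A and B
A ∩ B = ∅
Checking if 18 ∈ A ∩ B
18 is not in A ∩ B → False

18 ∉ A ∩ B


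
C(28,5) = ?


C(n,k) = n! / (k!(n-k)!)
C(28,5) = 28! / (5!23!)
= 98280

C(28,5) = 98280


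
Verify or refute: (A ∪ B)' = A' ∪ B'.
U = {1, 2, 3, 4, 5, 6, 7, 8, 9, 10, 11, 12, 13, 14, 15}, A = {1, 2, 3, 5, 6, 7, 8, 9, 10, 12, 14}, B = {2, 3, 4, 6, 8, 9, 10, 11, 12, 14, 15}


LHS: A ∪ B = {1, 2, 3, 4, 5, 6, 7, 8, 9, 10, 11, 12, 14, 15}
(A ∪ B)' = U \ (A ∪ B) = {13}
A' = {4, 11, 13, 15}, B' = {1, 5, 7, 13}
Claimed RHS: A' ∪ B' = {1, 4, 5, 7, 11, 13, 15}
Identity is INVALID: LHS = {13} but the RHS claimed here equals {1, 4, 5, 7, 11, 13, 15}. The correct form is (A ∪ B)' = A' ∩ B'.

Identity is invalid: (A ∪ B)' = {13} but A' ∪ B' = {1, 4, 5, 7, 11, 13, 15}. The correct De Morgan law is (A ∪ B)' = A' ∩ B'.


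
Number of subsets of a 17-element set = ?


Number of subsets = 2^n
= 2^17
= 131072

|P(A)| = 131072


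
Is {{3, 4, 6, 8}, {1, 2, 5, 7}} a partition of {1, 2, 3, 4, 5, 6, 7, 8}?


A partition requires: (1) non-empty parts, (2) pairwise disjoint, (3) union = U
Parts: {3, 4, 6, 8}, {1, 2, 5, 7}
Union of parts: {1, 2, 3, 4, 5, 6, 7, 8}
U = {1, 2, 3, 4, 5, 6, 7, 8}
All non-empty? True
Pairwise disjoint? True
Covers U? True

Yes, valid partition


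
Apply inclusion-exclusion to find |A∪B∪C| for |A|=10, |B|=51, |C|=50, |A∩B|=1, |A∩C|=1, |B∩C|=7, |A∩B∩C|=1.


|A∪B∪C| = |A|+|B|+|C| - |A∩B|-|A∩C|-|B∩C| + |A∩B∩C|
= 10+51+50 - 1-1-7 + 1
= 111 - 9 + 1
= 103

|A ∪ B ∪ C| = 103


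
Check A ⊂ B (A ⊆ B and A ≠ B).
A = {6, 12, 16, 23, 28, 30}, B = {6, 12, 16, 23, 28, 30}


A ⊂ B requires: A ⊆ B AND A ≠ B.
A ⊆ B? Yes
A = B? Yes
A = B, so A is not a PROPER subset.

No, A is not a proper subset of B


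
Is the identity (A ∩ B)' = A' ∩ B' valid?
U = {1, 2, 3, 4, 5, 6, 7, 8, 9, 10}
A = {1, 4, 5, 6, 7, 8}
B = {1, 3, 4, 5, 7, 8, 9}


LHS: A ∩ B = {1, 4, 5, 7, 8}
(A ∩ B)' = U \ (A ∩ B) = {2, 3, 6, 9, 10}
A' = {2, 3, 9, 10}, B' = {2, 6, 10}
Claimed RHS: A' ∩ B' = {2, 10}
Identity is INVALID: LHS = {2, 3, 6, 9, 10} but the RHS claimed here equals {2, 10}. The correct form is (A ∩ B)' = A' ∪ B'.

Identity is invalid: (A ∩ B)' = {2, 3, 6, 9, 10} but A' ∩ B' = {2, 10}. The correct De Morgan law is (A ∩ B)' = A' ∪ B'.


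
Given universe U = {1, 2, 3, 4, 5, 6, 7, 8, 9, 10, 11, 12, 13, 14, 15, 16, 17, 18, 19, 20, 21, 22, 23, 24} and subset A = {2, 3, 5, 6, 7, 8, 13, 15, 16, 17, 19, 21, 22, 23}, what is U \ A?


Aᶜ = U \ A = elements in U but not in A
U = {1, 2, 3, 4, 5, 6, 7, 8, 9, 10, 11, 12, 13, 14, 15, 16, 17, 18, 19, 20, 21, 22, 23, 24}
A = {2, 3, 5, 6, 7, 8, 13, 15, 16, 17, 19, 21, 22, 23}
Aᶜ = {1, 4, 9, 10, 11, 12, 14, 18, 20, 24}

Aᶜ = {1, 4, 9, 10, 11, 12, 14, 18, 20, 24}


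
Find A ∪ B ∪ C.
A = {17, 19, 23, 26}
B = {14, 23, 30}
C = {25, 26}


A ∪ B = {14, 17, 19, 23, 26, 30}
(A ∪ B) ∪ C = {14, 17, 19, 23, 25, 26, 30}

A ∪ B ∪ C = {14, 17, 19, 23, 25, 26, 30}


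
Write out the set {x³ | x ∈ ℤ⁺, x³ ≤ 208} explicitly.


Checking each candidate:
Condition: positive perfect cubes ≤ 208
Result = {1, 8, 27, 64, 125}

{1, 8, 27, 64, 125}


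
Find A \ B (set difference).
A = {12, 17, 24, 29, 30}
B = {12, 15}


A \ B = elements in A but not in B
A = {12, 17, 24, 29, 30}
B = {12, 15}
Remove from A any elements in B
A \ B = {17, 24, 29, 30}

A \ B = {17, 24, 29, 30}


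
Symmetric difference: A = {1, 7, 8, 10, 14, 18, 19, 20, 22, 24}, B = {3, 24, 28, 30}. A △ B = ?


A △ B = (A \ B) ∪ (B \ A) = elements in exactly one of A or B
A \ B = {1, 7, 8, 10, 14, 18, 19, 20, 22}
B \ A = {3, 28, 30}
A △ B = {1, 3, 7, 8, 10, 14, 18, 19, 20, 22, 28, 30}

A △ B = {1, 3, 7, 8, 10, 14, 18, 19, 20, 22, 28, 30}


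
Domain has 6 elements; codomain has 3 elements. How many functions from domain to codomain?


Each of |A| = 6 inputs maps to any of |B| = 3 outputs.
# functions = |B|^|A| = 3^6
= 729

Number of functions = 729


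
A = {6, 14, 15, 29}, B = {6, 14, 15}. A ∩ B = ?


A ∩ B = elements in both A and B
A = {6, 14, 15, 29}
B = {6, 14, 15}
A ∩ B = {6, 14, 15}

A ∩ B = {6, 14, 15}


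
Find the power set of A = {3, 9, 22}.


|A| = 3, so |P(A)| = 2^3 = 8
Enumerate subsets by cardinality (0 to 3):
∅, {3}, {9}, {22}, {3, 9}, {3, 22}, {9, 22}, {3, 9, 22}

P(A) has 8 subsets: ∅, {3}, {9}, {22}, {3, 9}, {3, 22}, {9, 22}, {3, 9, 22}


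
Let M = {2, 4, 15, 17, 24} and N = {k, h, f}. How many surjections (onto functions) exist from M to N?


n = |M| = 5, k = |N| = 3. Surjections via inclusion-exclusion:
S(n,k) = Σ(-1)^i × C(k,i) × (k-i)^n, i=0 to k
i=0: (-1)^0×C(3,0)×3^5 = 243
i=1: (-1)^1×C(3,1)×2^5 = -96
i=2: (-1)^2×C(3,2)×1^5 = 3
i=3: (-1)^3×C(3,3)×0^5 = 0
Total = 150

Number of surjections = 150


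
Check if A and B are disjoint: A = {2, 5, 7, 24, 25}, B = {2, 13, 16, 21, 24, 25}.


Disjoint means A ∩ B = ∅.
A ∩ B = {2, 24, 25}
A ∩ B ≠ ∅, so A and B are NOT disjoint.

No, A and B are not disjoint (A ∩ B = {2, 24, 25})


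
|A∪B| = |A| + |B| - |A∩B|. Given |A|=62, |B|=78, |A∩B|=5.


|A ∪ B| = |A| + |B| - |A ∩ B|
= 62 + 78 - 5
= 135

|A ∪ B| = 135


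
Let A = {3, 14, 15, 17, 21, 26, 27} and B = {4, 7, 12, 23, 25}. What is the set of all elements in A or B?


A ∪ B = all elements in A or B (or both)
A = {3, 14, 15, 17, 21, 26, 27}
B = {4, 7, 12, 23, 25}
A ∪ B = {3, 4, 7, 12, 14, 15, 17, 21, 23, 25, 26, 27}

A ∪ B = {3, 4, 7, 12, 14, 15, 17, 21, 23, 25, 26, 27}


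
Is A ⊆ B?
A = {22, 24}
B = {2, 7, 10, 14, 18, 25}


A ⊆ B means every element of A is in B.
Elements in A not in B: {22, 24}
So A ⊄ B.

No, A ⊄ B


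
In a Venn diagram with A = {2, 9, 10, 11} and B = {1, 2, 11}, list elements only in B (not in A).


A = {2, 9, 10, 11}
B = {1, 2, 11}
Region: only in B (not in A)
Elements: {1}

Elements only in B (not in A): {1}


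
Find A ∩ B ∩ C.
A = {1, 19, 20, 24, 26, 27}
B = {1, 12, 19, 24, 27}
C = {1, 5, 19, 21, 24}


A ∩ B = {1, 19, 24, 27}
(A ∩ B) ∩ C = {1, 19, 24}

A ∩ B ∩ C = {1, 19, 24}


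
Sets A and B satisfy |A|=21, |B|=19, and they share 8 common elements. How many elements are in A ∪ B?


|A ∪ B| = |A| + |B| - |A ∩ B|
= 21 + 19 - 8
= 32

|A ∪ B| = 32


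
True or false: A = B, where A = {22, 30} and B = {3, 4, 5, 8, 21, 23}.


Two sets are equal iff they have exactly the same elements.
A = {22, 30}
B = {3, 4, 5, 8, 21, 23}
Differences: {3, 4, 5, 8, 21, 22, 23, 30}
A ≠ B

No, A ≠ B


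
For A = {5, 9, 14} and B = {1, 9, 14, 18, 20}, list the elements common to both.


A ∩ B = elements in both A and B
A = {5, 9, 14}
B = {1, 9, 14, 18, 20}
A ∩ B = {9, 14}

A ∩ B = {9, 14}


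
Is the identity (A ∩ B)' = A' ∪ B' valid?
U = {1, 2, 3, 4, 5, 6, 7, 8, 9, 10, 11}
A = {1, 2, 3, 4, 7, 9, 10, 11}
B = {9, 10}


LHS: A ∩ B = {9, 10}
(A ∩ B)' = U \ (A ∩ B) = {1, 2, 3, 4, 5, 6, 7, 8, 11}
A' = {5, 6, 8}, B' = {1, 2, 3, 4, 5, 6, 7, 8, 11}
Claimed RHS: A' ∪ B' = {1, 2, 3, 4, 5, 6, 7, 8, 11}
Identity is VALID: LHS = RHS = {1, 2, 3, 4, 5, 6, 7, 8, 11} ✓

Identity is valid. (A ∩ B)' = A' ∪ B' = {1, 2, 3, 4, 5, 6, 7, 8, 11}


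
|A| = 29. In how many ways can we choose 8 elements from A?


C(n,k) = n! / (k!(n-k)!)
C(29,8) = 29! / (8!21!)
= 4292145

C(29,8) = 4292145


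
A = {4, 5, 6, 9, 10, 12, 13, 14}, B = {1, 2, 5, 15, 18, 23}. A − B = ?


A \ B = elements in A but not in B
A = {4, 5, 6, 9, 10, 12, 13, 14}
B = {1, 2, 5, 15, 18, 23}
Remove from A any elements in B
A \ B = {4, 6, 9, 10, 12, 13, 14}

A \ B = {4, 6, 9, 10, 12, 13, 14}


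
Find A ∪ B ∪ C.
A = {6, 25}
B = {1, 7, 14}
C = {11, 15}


A ∪ B = {1, 6, 7, 14, 25}
(A ∪ B) ∪ C = {1, 6, 7, 11, 14, 15, 25}

A ∪ B ∪ C = {1, 6, 7, 11, 14, 15, 25}


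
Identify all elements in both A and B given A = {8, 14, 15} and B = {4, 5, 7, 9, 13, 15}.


A = {8, 14, 15}
B = {4, 5, 7, 9, 13, 15}
Region: in both A and B
Elements: {15}

Elements in both A and B: {15}


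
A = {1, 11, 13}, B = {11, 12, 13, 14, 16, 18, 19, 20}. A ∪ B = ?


A ∪ B = all elements in A or B (or both)
A = {1, 11, 13}
B = {11, 12, 13, 14, 16, 18, 19, 20}
A ∪ B = {1, 11, 12, 13, 14, 16, 18, 19, 20}

A ∪ B = {1, 11, 12, 13, 14, 16, 18, 19, 20}


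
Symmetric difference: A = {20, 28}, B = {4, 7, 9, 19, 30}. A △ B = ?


A △ B = (A \ B) ∪ (B \ A) = elements in exactly one of A or B
A \ B = {20, 28}
B \ A = {4, 7, 9, 19, 30}
A △ B = {4, 7, 9, 19, 20, 28, 30}

A △ B = {4, 7, 9, 19, 20, 28, 30}


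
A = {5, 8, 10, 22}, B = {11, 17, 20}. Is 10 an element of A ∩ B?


A = {5, 8, 10, 22}, B = {11, 17, 20}
A ∩ B = elements in both A and B
A ∩ B = ∅
Checking if 10 ∈ A ∩ B
10 is not in A ∩ B → False

10 ∉ A ∩ B


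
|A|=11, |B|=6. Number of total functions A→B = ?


Each of |A| = 11 inputs maps to any of |B| = 6 outputs.
# functions = |B|^|A| = 6^11
= 362797056

Number of functions = 362797056


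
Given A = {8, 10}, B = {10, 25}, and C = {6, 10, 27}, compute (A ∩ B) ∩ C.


A ∩ B = {10}
(A ∩ B) ∩ C = {10}

A ∩ B ∩ C = {10}


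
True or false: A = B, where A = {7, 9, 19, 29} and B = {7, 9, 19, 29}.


Two sets are equal iff they have exactly the same elements.
A = {7, 9, 19, 29}
B = {7, 9, 19, 29}
Same elements → A = B

Yes, A = B


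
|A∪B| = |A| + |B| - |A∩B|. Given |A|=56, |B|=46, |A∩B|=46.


|A ∪ B| = |A| + |B| - |A ∩ B|
= 56 + 46 - 46
= 56

|A ∪ B| = 56


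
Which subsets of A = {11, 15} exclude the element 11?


A subset of A that omits 11 is a subset of A \ {11}, so there are 2^(n-1) = 2^1 = 2 of them.
Subsets excluding 11: ∅, {15}

Subsets excluding 11 (2 total): ∅, {15}


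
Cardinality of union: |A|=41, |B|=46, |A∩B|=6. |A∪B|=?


|A ∪ B| = |A| + |B| - |A ∩ B|
= 41 + 46 - 6
= 81

|A ∪ B| = 81


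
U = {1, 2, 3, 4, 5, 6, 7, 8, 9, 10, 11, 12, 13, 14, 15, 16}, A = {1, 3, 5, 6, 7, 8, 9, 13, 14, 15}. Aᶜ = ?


Aᶜ = U \ A = elements in U but not in A
U = {1, 2, 3, 4, 5, 6, 7, 8, 9, 10, 11, 12, 13, 14, 15, 16}
A = {1, 3, 5, 6, 7, 8, 9, 13, 14, 15}
Aᶜ = {2, 4, 10, 11, 12, 16}

Aᶜ = {2, 4, 10, 11, 12, 16}


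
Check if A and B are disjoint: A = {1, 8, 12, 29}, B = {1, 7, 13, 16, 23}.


Disjoint means A ∩ B = ∅.
A ∩ B = {1}
A ∩ B ≠ ∅, so A and B are NOT disjoint.

No, A and B are not disjoint (A ∩ B = {1})


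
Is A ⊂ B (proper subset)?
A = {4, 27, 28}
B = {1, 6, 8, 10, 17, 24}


A ⊂ B requires: A ⊆ B AND A ≠ B.
A ⊆ B? No
A ⊄ B, so A is not a proper subset.

No, A is not a proper subset of B


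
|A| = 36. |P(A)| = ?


Number of subsets = 2^n
= 2^36
= 68719476736

|P(A)| = 68719476736


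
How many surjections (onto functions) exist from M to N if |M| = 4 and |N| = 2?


n = |M| = 4, k = |N| = 2. Surjections via inclusion-exclusion:
S(n,k) = Σ(-1)^i × C(k,i) × (k-i)^n, i=0 to k
i=0: (-1)^0×C(2,0)×2^4 = 16
i=1: (-1)^1×C(2,1)×1^4 = -2
i=2: (-1)^2×C(2,2)×0^4 = 0
Total = 14

Number of surjections = 14


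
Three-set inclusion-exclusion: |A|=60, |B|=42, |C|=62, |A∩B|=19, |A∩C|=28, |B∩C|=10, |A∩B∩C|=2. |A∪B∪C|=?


|A∪B∪C| = |A|+|B|+|C| - |A∩B|-|A∩C|-|B∩C| + |A∩B∩C|
= 60+42+62 - 19-28-10 + 2
= 164 - 57 + 2
= 109

|A ∪ B ∪ C| = 109


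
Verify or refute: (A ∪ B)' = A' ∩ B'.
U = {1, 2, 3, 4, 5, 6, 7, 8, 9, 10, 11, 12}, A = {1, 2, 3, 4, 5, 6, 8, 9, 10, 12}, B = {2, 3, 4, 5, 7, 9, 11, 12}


LHS: A ∪ B = {1, 2, 3, 4, 5, 6, 7, 8, 9, 10, 11, 12}
(A ∪ B)' = U \ (A ∪ B) = ∅
A' = {7, 11}, B' = {1, 6, 8, 10}
Claimed RHS: A' ∩ B' = ∅
Identity is VALID: LHS = RHS = ∅ ✓

Identity is valid. (A ∪ B)' = A' ∩ B' = ∅


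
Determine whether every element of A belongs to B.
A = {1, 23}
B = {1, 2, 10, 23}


A ⊆ B means every element of A is in B.
All elements of A are in B.
So A ⊆ B.

Yes, A ⊆ B


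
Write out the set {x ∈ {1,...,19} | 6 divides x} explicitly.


Checking each candidate:
Condition: multiples of 6 in {1,...,19}
Result = {6, 12, 18}

{6, 12, 18}


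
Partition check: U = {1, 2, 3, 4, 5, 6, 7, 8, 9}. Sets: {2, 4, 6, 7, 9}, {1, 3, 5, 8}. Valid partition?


A partition requires: (1) non-empty parts, (2) pairwise disjoint, (3) union = U
Parts: {2, 4, 6, 7, 9}, {1, 3, 5, 8}
Union of parts: {1, 2, 3, 4, 5, 6, 7, 8, 9}
U = {1, 2, 3, 4, 5, 6, 7, 8, 9}
All non-empty? True
Pairwise disjoint? True
Covers U? True

Yes, valid partition


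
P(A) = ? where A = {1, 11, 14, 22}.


|A| = 4, so |P(A)| = 2^4 = 16
Enumerate subsets by cardinality (0 to 4):
∅, {1}, {11}, {14}, {22}, {1, 11}, {1, 14}, {1, 22}, {11, 14}, {11, 22}, {14, 22}, {1, 11, 14}, {1, 11, 22}, {1, 14, 22}, {11, 14, 22}, {1, 11, 14, 22}

P(A) has 16 subsets: ∅, {1}, {11}, {14}, {22}, {1, 11}, {1, 14}, {1, 22}, {11, 14}, {11, 22}, {14, 22}, {1, 11, 14}, {1, 11, 22}, {1, 14, 22}, {11, 14, 22}, {1, 11, 14, 22}


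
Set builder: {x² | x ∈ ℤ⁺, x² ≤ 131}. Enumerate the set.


Checking each candidate:
Condition: positive perfect squares ≤ 131
Result = {1, 4, 9, 16, 25, 36, 49, 64, 81, 100, 121}

{1, 4, 9, 16, 25, 36, 49, 64, 81, 100, 121}


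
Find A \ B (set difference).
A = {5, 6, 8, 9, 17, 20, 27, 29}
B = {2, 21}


A \ B = elements in A but not in B
A = {5, 6, 8, 9, 17, 20, 27, 29}
B = {2, 21}
Remove from A any elements in B
A \ B = {5, 6, 8, 9, 17, 20, 27, 29}

A \ B = {5, 6, 8, 9, 17, 20, 27, 29}


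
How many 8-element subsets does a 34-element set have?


C(n,k) = n! / (k!(n-k)!)
C(34,8) = 34! / (8!26!)
= 18156204

C(34,8) = 18156204


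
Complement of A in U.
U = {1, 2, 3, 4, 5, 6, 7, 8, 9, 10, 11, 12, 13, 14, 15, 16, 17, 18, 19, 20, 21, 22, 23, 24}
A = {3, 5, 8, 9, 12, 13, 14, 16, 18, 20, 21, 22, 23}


Aᶜ = U \ A = elements in U but not in A
U = {1, 2, 3, 4, 5, 6, 7, 8, 9, 10, 11, 12, 13, 14, 15, 16, 17, 18, 19, 20, 21, 22, 23, 24}
A = {3, 5, 8, 9, 12, 13, 14, 16, 18, 20, 21, 22, 23}
Aᶜ = {1, 2, 4, 6, 7, 10, 11, 15, 17, 19, 24}

Aᶜ = {1, 2, 4, 6, 7, 10, 11, 15, 17, 19, 24}


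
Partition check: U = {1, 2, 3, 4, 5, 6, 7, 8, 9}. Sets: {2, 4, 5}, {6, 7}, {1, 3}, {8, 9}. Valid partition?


A partition requires: (1) non-empty parts, (2) pairwise disjoint, (3) union = U
Parts: {2, 4, 5}, {6, 7}, {1, 3}, {8, 9}
Union of parts: {1, 2, 3, 4, 5, 6, 7, 8, 9}
U = {1, 2, 3, 4, 5, 6, 7, 8, 9}
All non-empty? True
Pairwise disjoint? True
Covers U? True

Yes, valid partition


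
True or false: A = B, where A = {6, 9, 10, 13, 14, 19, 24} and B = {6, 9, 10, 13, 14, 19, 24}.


Two sets are equal iff they have exactly the same elements.
A = {6, 9, 10, 13, 14, 19, 24}
B = {6, 9, 10, 13, 14, 19, 24}
Same elements → A = B

Yes, A = B


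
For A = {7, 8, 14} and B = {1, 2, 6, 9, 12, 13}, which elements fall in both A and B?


A = {7, 8, 14}
B = {1, 2, 6, 9, 12, 13}
Region: in both A and B
Elements: ∅

Elements in both A and B: ∅


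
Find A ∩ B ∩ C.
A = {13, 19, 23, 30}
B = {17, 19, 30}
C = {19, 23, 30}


A ∩ B = {19, 30}
(A ∩ B) ∩ C = {19, 30}

A ∩ B ∩ C = {19, 30}


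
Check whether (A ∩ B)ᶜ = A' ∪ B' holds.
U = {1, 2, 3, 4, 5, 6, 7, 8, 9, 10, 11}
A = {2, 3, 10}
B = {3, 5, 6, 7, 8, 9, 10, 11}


LHS: A ∩ B = {3, 10}
(A ∩ B)' = U \ (A ∩ B) = {1, 2, 4, 5, 6, 7, 8, 9, 11}
A' = {1, 4, 5, 6, 7, 8, 9, 11}, B' = {1, 2, 4}
Claimed RHS: A' ∪ B' = {1, 2, 4, 5, 6, 7, 8, 9, 11}
Identity is VALID: LHS = RHS = {1, 2, 4, 5, 6, 7, 8, 9, 11} ✓

Identity is valid. (A ∩ B)' = A' ∪ B' = {1, 2, 4, 5, 6, 7, 8, 9, 11}


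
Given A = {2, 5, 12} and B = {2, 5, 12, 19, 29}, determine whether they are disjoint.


Disjoint means A ∩ B = ∅.
A ∩ B = {2, 5, 12}
A ∩ B ≠ ∅, so A and B are NOT disjoint.

No, A and B are not disjoint (A ∩ B = {2, 5, 12})


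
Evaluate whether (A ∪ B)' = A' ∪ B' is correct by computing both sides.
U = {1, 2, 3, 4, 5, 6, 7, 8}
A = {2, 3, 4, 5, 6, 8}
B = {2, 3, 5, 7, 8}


LHS: A ∪ B = {2, 3, 4, 5, 6, 7, 8}
(A ∪ B)' = U \ (A ∪ B) = {1}
A' = {1, 7}, B' = {1, 4, 6}
Claimed RHS: A' ∪ B' = {1, 4, 6, 7}
Identity is INVALID: LHS = {1} but the RHS claimed here equals {1, 4, 6, 7}. The correct form is (A ∪ B)' = A' ∩ B'.

Identity is invalid: (A ∪ B)' = {1} but A' ∪ B' = {1, 4, 6, 7}. The correct De Morgan law is (A ∪ B)' = A' ∩ B'.


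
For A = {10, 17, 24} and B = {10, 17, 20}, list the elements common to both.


A ∩ B = elements in both A and B
A = {10, 17, 24}
B = {10, 17, 20}
A ∩ B = {10, 17}

A ∩ B = {10, 17}


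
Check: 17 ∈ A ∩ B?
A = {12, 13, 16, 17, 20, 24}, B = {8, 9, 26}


A = {12, 13, 16, 17, 20, 24}, B = {8, 9, 26}
A ∩ B = elements in both A and B
A ∩ B = ∅
Checking if 17 ∈ A ∩ B
17 is not in A ∩ B → False

17 ∉ A ∩ B


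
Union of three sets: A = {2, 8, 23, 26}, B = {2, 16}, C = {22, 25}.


A ∪ B = {2, 8, 16, 23, 26}
(A ∪ B) ∪ C = {2, 8, 16, 22, 23, 25, 26}

A ∪ B ∪ C = {2, 8, 16, 22, 23, 25, 26}


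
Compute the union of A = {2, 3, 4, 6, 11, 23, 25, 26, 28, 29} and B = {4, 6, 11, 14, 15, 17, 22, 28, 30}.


A ∪ B = all elements in A or B (or both)
A = {2, 3, 4, 6, 11, 23, 25, 26, 28, 29}
B = {4, 6, 11, 14, 15, 17, 22, 28, 30}
A ∪ B = {2, 3, 4, 6, 11, 14, 15, 17, 22, 23, 25, 26, 28, 29, 30}

A ∪ B = {2, 3, 4, 6, 11, 14, 15, 17, 22, 23, 25, 26, 28, 29, 30}


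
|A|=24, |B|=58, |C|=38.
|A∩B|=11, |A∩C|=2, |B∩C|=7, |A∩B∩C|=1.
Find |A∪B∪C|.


|A∪B∪C| = |A|+|B|+|C| - |A∩B|-|A∩C|-|B∩C| + |A∩B∩C|
= 24+58+38 - 11-2-7 + 1
= 120 - 20 + 1
= 101

|A ∪ B ∪ C| = 101


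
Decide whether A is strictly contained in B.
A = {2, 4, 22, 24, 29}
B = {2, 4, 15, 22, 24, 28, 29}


A ⊂ B requires: A ⊆ B AND A ≠ B.
A ⊆ B? Yes
A = B? No
A ⊂ B: Yes (A is a proper subset of B)

Yes, A ⊂ B


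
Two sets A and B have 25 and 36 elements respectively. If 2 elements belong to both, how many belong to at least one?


|A ∪ B| = |A| + |B| - |A ∩ B|
= 25 + 36 - 2
= 59

|A ∪ B| = 59


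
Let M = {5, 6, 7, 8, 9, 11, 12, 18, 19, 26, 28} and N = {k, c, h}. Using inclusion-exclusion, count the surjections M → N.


n = |M| = 11, k = |N| = 3. Surjections via inclusion-exclusion:
S(n,k) = Σ(-1)^i × C(k,i) × (k-i)^n, i=0 to k
i=0: (-1)^0×C(3,0)×3^11 = 177147
i=1: (-1)^1×C(3,1)×2^11 = -6144
i=2: (-1)^2×C(3,2)×1^11 = 3
i=3: (-1)^3×C(3,3)×0^11 = 0
Total = 171006

Number of surjections = 171006


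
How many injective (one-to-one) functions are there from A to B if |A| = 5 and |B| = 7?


An injection sends each of |A| = 5 inputs to a distinct output in B.
# injections = |B|·(|B|-1)·…·(|B|-|A|+1) = 7! / (7 - 5)!
= 7 × 6 × 5 × 4 × 3
= 2520

Number of injections = 2520


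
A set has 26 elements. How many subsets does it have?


Number of subsets = 2^n
= 2^26
= 67108864

|P(A)| = 67108864


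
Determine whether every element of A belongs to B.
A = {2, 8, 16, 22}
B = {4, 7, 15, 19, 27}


A ⊆ B means every element of A is in B.
Elements in A not in B: {2, 8, 16, 22}
So A ⊄ B.

No, A ⊄ B


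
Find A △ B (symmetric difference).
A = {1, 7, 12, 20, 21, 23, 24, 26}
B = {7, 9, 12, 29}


A △ B = (A \ B) ∪ (B \ A) = elements in exactly one of A or B
A \ B = {1, 20, 21, 23, 24, 26}
B \ A = {9, 29}
A △ B = {1, 9, 20, 21, 23, 24, 26, 29}

A △ B = {1, 9, 20, 21, 23, 24, 26, 29}


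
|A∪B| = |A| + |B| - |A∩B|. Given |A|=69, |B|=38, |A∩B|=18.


|A ∪ B| = |A| + |B| - |A ∩ B|
= 69 + 38 - 18
= 89

|A ∪ B| = 89


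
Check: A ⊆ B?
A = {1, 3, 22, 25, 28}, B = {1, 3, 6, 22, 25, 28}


A ⊆ B means every element of A is in B.
All elements of A are in B.
So A ⊆ B.

Yes, A ⊆ B


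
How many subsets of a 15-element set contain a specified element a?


Subsets of A containing a correspond to subsets of A \ {a}, which has 14 elements.
Count = 2^(n-1) = 2^14
= 16384

Number of subsets containing a = 16384


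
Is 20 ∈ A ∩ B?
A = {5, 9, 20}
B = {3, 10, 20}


A = {5, 9, 20}, B = {3, 10, 20}
A ∩ B = elements in both A and B
A ∩ B = {20}
Checking if 20 ∈ A ∩ B
20 is in A ∩ B → True

20 ∈ A ∩ B


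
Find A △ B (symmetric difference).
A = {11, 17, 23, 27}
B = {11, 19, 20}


A △ B = (A \ B) ∪ (B \ A) = elements in exactly one of A or B
A \ B = {17, 23, 27}
B \ A = {19, 20}
A △ B = {17, 19, 20, 23, 27}

A △ B = {17, 19, 20, 23, 27}


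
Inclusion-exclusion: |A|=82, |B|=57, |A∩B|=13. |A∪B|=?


|A ∪ B| = |A| + |B| - |A ∩ B|
= 82 + 57 - 13
= 126

|A ∪ B| = 126


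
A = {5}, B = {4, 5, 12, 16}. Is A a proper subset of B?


A ⊂ B requires: A ⊆ B AND A ≠ B.
A ⊆ B? Yes
A = B? No
A ⊂ B: Yes (A is a proper subset of B)

Yes, A ⊂ B


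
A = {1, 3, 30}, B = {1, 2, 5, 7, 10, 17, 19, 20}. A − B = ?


A \ B = elements in A but not in B
A = {1, 3, 30}
B = {1, 2, 5, 7, 10, 17, 19, 20}
Remove from A any elements in B
A \ B = {3, 30}

A \ B = {3, 30}


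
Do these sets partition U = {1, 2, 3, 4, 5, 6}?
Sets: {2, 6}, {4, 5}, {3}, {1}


A partition requires: (1) non-empty parts, (2) pairwise disjoint, (3) union = U
Parts: {2, 6}, {4, 5}, {3}, {1}
Union of parts: {1, 2, 3, 4, 5, 6}
U = {1, 2, 3, 4, 5, 6}
All non-empty? True
Pairwise disjoint? True
Covers U? True

Yes, valid partition


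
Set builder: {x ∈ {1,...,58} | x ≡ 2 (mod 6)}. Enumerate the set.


Checking each candidate:
Condition: x in {1,...,58} with x ≡ 2 (mod 6)
Result = {2, 8, 14, 20, 26, 32, 38, 44, 50, 56}

{2, 8, 14, 20, 26, 32, 38, 44, 50, 56}


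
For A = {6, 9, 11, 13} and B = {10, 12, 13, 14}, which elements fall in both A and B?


A = {6, 9, 11, 13}
B = {10, 12, 13, 14}
Region: in both A and B
Elements: {13}

Elements in both A and B: {13}


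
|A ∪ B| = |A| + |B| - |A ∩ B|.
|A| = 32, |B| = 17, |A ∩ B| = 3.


|A ∪ B| = |A| + |B| - |A ∩ B|
= 32 + 17 - 3
= 46

|A ∪ B| = 46


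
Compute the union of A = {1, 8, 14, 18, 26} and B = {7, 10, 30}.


A ∪ B = all elements in A or B (or both)
A = {1, 8, 14, 18, 26}
B = {7, 10, 30}
A ∪ B = {1, 7, 8, 10, 14, 18, 26, 30}

A ∪ B = {1, 7, 8, 10, 14, 18, 26, 30}


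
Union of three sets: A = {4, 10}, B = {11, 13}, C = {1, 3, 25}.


A ∪ B = {4, 10, 11, 13}
(A ∪ B) ∪ C = {1, 3, 4, 10, 11, 13, 25}

A ∪ B ∪ C = {1, 3, 4, 10, 11, 13, 25}


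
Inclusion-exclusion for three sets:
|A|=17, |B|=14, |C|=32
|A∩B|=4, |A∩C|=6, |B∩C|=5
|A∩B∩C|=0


|A∪B∪C| = |A|+|B|+|C| - |A∩B|-|A∩C|-|B∩C| + |A∩B∩C|
= 17+14+32 - 4-6-5 + 0
= 63 - 15 + 0
= 48

|A ∪ B ∪ C| = 48


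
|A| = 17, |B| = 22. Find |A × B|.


|A × B| = |A| × |B|
= 17 × 22
= 374

|A × B| = 374


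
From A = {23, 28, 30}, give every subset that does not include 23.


A subset of A that omits 23 is a subset of A \ {23}, so there are 2^(n-1) = 2^2 = 4 of them.
Subsets excluding 23: ∅, {28}, {30}, {28, 30}

Subsets excluding 23 (4 total): ∅, {28}, {30}, {28, 30}


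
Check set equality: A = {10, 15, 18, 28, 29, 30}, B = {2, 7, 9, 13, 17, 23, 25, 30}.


Two sets are equal iff they have exactly the same elements.
A = {10, 15, 18, 28, 29, 30}
B = {2, 7, 9, 13, 17, 23, 25, 30}
Differences: {2, 7, 9, 10, 13, 15, 17, 18, 23, 25, 28, 29}
A ≠ B

No, A ≠ B


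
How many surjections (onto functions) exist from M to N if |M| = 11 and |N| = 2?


n = |M| = 11, k = |N| = 2. Surjections via inclusion-exclusion:
S(n,k) = Σ(-1)^i × C(k,i) × (k-i)^n, i=0 to k
i=0: (-1)^0×C(2,0)×2^11 = 2048
i=1: (-1)^1×C(2,1)×1^11 = -2
i=2: (-1)^2×C(2,2)×0^11 = 0
Total = 2046

Number of surjections = 2046


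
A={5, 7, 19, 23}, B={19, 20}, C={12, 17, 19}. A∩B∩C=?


A ∩ B = {19}
(A ∩ B) ∩ C = {19}

A ∩ B ∩ C = {19}


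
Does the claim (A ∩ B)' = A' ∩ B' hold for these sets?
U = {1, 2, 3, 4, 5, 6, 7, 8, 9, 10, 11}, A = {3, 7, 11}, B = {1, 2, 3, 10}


LHS: A ∩ B = {3}
(A ∩ B)' = U \ (A ∩ B) = {1, 2, 4, 5, 6, 7, 8, 9, 10, 11}
A' = {1, 2, 4, 5, 6, 8, 9, 10}, B' = {4, 5, 6, 7, 8, 9, 11}
Claimed RHS: A' ∩ B' = {4, 5, 6, 8, 9}
Identity is INVALID: LHS = {1, 2, 4, 5, 6, 7, 8, 9, 10, 11} but the RHS claimed here equals {4, 5, 6, 8, 9}. The correct form is (A ∩ B)' = A' ∪ B'.

Identity is invalid: (A ∩ B)' = {1, 2, 4, 5, 6, 7, 8, 9, 10, 11} but A' ∩ B' = {4, 5, 6, 8, 9}. The correct De Morgan law is (A ∩ B)' = A' ∪ B'.


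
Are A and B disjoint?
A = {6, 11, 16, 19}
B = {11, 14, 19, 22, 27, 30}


Disjoint means A ∩ B = ∅.
A ∩ B = {11, 19}
A ∩ B ≠ ∅, so A and B are NOT disjoint.

No, A and B are not disjoint (A ∩ B = {11, 19})


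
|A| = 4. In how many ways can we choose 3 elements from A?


C(n,k) = n! / (k!(n-k)!)
C(4,3) = 4! / (3!1!)
= 4

C(4,3) = 4


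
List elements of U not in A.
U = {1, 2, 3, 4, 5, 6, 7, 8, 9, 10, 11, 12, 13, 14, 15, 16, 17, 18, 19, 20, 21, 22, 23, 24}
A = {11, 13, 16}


Aᶜ = U \ A = elements in U but not in A
U = {1, 2, 3, 4, 5, 6, 7, 8, 9, 10, 11, 12, 13, 14, 15, 16, 17, 18, 19, 20, 21, 22, 23, 24}
A = {11, 13, 16}
Aᶜ = {1, 2, 3, 4, 5, 6, 7, 8, 9, 10, 12, 14, 15, 17, 18, 19, 20, 21, 22, 23, 24}

Aᶜ = {1, 2, 3, 4, 5, 6, 7, 8, 9, 10, 12, 14, 15, 17, 18, 19, 20, 21, 22, 23, 24}


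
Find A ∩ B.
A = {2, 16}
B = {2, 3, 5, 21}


A ∩ B = elements in both A and B
A = {2, 16}
B = {2, 3, 5, 21}
A ∩ B = {2}

A ∩ B = {2}


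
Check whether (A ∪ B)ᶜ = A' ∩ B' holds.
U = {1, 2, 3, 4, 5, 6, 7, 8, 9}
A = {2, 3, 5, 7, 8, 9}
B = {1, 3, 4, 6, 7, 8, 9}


LHS: A ∪ B = {1, 2, 3, 4, 5, 6, 7, 8, 9}
(A ∪ B)' = U \ (A ∪ B) = ∅
A' = {1, 4, 6}, B' = {2, 5}
Claimed RHS: A' ∩ B' = ∅
Identity is VALID: LHS = RHS = ∅ ✓

Identity is valid. (A ∪ B)' = A' ∩ B' = ∅


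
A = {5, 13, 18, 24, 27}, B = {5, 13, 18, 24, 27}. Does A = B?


Two sets are equal iff they have exactly the same elements.
A = {5, 13, 18, 24, 27}
B = {5, 13, 18, 24, 27}
Same elements → A = B

Yes, A = B


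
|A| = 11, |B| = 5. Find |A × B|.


|A × B| = |A| × |B|
= 11 × 5
= 55

|A × B| = 55


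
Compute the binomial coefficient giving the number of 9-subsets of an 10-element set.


C(n,k) = n! / (k!(n-k)!)
C(10,9) = 10! / (9!1!)
= 10

C(10,9) = 10


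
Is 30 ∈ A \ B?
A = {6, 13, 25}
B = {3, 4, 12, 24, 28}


A = {6, 13, 25}, B = {3, 4, 12, 24, 28}
A \ B = elements in A but not in B
A \ B = {6, 13, 25}
Checking if 30 ∈ A \ B
30 is not in A \ B → False

30 ∉ A \ B


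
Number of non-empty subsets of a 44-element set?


Total subsets = 2^n = 2^44 = 17592186044416
Non-empty subsets exclude the empty set: 2^n - 1
= 17592186044416 - 1
= 17592186044415

Number of non-empty subsets = 17592186044415


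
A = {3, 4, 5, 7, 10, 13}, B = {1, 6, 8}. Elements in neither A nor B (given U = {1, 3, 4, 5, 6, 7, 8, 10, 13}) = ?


A = {3, 4, 5, 7, 10, 13}
B = {1, 6, 8}
Region: in neither A nor B (given U = {1, 3, 4, 5, 6, 7, 8, 10, 13})
Elements: ∅

Elements in neither A nor B (given U = {1, 3, 4, 5, 6, 7, 8, 10, 13}): ∅


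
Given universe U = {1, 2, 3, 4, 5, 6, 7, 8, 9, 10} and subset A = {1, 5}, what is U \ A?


Aᶜ = U \ A = elements in U but not in A
U = {1, 2, 3, 4, 5, 6, 7, 8, 9, 10}
A = {1, 5}
Aᶜ = {2, 3, 4, 6, 7, 8, 9, 10}

Aᶜ = {2, 3, 4, 6, 7, 8, 9, 10}


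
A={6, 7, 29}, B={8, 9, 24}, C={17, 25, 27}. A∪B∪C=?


A ∪ B = {6, 7, 8, 9, 24, 29}
(A ∪ B) ∪ C = {6, 7, 8, 9, 17, 24, 25, 27, 29}

A ∪ B ∪ C = {6, 7, 8, 9, 17, 24, 25, 27, 29}


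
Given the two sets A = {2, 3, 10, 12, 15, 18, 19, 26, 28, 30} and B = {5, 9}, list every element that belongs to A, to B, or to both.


A ∪ B = all elements in A or B (or both)
A = {2, 3, 10, 12, 15, 18, 19, 26, 28, 30}
B = {5, 9}
A ∪ B = {2, 3, 5, 9, 10, 12, 15, 18, 19, 26, 28, 30}

A ∪ B = {2, 3, 5, 9, 10, 12, 15, 18, 19, 26, 28, 30}
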